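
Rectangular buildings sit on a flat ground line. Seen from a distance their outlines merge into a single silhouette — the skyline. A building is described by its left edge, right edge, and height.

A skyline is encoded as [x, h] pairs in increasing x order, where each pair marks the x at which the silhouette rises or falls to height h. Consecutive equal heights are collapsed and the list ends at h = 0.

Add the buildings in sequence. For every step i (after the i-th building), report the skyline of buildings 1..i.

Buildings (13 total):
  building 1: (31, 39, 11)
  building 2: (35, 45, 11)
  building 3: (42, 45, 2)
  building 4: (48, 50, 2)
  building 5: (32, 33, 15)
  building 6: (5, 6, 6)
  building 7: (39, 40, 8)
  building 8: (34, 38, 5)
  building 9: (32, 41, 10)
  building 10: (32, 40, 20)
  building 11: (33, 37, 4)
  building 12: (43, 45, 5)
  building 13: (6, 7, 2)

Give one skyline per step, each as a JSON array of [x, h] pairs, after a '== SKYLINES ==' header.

== SKYLINES ==
[[31,11],[39,0]]
[[31,11],[45,0]]
[[31,11],[45,0]]
[[31,11],[45,0],[48,2],[50,0]]
[[31,11],[32,15],[33,11],[45,0],[48,2],[50,0]]
[[5,6],[6,0],[31,11],[32,15],[33,11],[45,0],[48,2],[50,0]]
[[5,6],[6,0],[31,11],[32,15],[33,11],[45,0],[48,2],[50,0]]
[[5,6],[6,0],[31,11],[32,15],[33,11],[45,0],[48,2],[50,0]]
[[5,6],[6,0],[31,11],[32,15],[33,11],[45,0],[48,2],[50,0]]
[[5,6],[6,0],[31,11],[32,20],[40,11],[45,0],[48,2],[50,0]]
[[5,6],[6,0],[31,11],[32,20],[40,11],[45,0],[48,2],[50,0]]
[[5,6],[6,0],[31,11],[32,20],[40,11],[45,0],[48,2],[50,0]]
[[5,6],[6,2],[7,0],[31,11],[32,20],[40,11],[45,0],[48,2],[50,0]]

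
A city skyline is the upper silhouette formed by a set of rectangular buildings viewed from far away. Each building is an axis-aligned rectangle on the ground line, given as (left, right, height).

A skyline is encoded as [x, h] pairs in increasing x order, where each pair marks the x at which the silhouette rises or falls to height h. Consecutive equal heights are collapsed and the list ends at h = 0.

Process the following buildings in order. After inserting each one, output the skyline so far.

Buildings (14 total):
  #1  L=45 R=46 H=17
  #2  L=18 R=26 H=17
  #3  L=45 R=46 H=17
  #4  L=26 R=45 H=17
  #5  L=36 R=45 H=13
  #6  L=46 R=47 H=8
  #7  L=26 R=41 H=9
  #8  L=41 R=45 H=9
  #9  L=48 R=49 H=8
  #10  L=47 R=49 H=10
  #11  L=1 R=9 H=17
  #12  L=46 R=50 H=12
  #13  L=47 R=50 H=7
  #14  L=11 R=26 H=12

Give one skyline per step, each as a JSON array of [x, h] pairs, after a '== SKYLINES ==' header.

== SKYLINES ==
[[45,17],[46,0]]
[[18,17],[26,0],[45,17],[46,0]]
[[18,17],[26,0],[45,17],[46,0]]
[[18,17],[46,0]]
[[18,17],[46,0]]
[[18,17],[46,8],[47,0]]
[[18,17],[46,8],[47,0]]
[[18,17],[46,8],[47,0]]
[[18,17],[46,8],[47,0],[48,8],[49,0]]
[[18,17],[46,8],[47,10],[49,0]]
[[1,17],[9,0],[18,17],[46,8],[47,10],[49,0]]
[[1,17],[9,0],[18,17],[46,12],[50,0]]
[[1,17],[9,0],[18,17],[46,12],[50,0]]
[[1,17],[9,0],[11,12],[18,17],[46,12],[50,0]]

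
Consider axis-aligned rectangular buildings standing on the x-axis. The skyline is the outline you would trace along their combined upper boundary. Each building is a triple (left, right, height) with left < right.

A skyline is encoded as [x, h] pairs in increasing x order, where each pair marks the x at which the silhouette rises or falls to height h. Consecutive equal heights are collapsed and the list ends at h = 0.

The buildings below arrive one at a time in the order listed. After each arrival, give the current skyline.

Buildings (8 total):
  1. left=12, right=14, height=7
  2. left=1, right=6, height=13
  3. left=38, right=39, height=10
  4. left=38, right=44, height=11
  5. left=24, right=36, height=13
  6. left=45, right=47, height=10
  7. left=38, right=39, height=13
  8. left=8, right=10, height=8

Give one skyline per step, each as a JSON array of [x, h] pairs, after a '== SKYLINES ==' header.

== SKYLINES ==
[[12,7],[14,0]]
[[1,13],[6,0],[12,7],[14,0]]
[[1,13],[6,0],[12,7],[14,0],[38,10],[39,0]]
[[1,13],[6,0],[12,7],[14,0],[38,11],[44,0]]
[[1,13],[6,0],[12,7],[14,0],[24,13],[36,0],[38,11],[44,0]]
[[1,13],[6,0],[12,7],[14,0],[24,13],[36,0],[38,11],[44,0],[45,10],[47,0]]
[[1,13],[6,0],[12,7],[14,0],[24,13],[36,0],[38,13],[39,11],[44,0],[45,10],[47,0]]
[[1,13],[6,0],[8,8],[10,0],[12,7],[14,0],[24,13],[36,0],[38,13],[39,11],[44,0],[45,10],[47,0]]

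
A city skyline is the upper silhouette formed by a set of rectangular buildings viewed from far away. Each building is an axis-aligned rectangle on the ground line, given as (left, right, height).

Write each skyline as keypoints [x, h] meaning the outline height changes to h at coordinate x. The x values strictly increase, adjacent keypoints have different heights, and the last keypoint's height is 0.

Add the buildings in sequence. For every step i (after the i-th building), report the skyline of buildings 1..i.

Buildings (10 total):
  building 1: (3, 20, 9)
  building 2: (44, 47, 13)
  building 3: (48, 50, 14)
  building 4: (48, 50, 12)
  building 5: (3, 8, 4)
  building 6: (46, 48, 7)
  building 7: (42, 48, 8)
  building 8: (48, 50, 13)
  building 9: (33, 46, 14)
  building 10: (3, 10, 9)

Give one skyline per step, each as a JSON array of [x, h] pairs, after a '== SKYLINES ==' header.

== SKYLINES ==
[[3,9],[20,0]]
[[3,9],[20,0],[44,13],[47,0]]
[[3,9],[20,0],[44,13],[47,0],[48,14],[50,0]]
[[3,9],[20,0],[44,13],[47,0],[48,14],[50,0]]
[[3,9],[20,0],[44,13],[47,0],[48,14],[50,0]]
[[3,9],[20,0],[44,13],[47,7],[48,14],[50,0]]
[[3,9],[20,0],[42,8],[44,13],[47,8],[48,14],[50,0]]
[[3,9],[20,0],[42,8],[44,13],[47,8],[48,14],[50,0]]
[[3,9],[20,0],[33,14],[46,13],[47,8],[48,14],[50,0]]
[[3,9],[20,0],[33,14],[46,13],[47,8],[48,14],[50,0]]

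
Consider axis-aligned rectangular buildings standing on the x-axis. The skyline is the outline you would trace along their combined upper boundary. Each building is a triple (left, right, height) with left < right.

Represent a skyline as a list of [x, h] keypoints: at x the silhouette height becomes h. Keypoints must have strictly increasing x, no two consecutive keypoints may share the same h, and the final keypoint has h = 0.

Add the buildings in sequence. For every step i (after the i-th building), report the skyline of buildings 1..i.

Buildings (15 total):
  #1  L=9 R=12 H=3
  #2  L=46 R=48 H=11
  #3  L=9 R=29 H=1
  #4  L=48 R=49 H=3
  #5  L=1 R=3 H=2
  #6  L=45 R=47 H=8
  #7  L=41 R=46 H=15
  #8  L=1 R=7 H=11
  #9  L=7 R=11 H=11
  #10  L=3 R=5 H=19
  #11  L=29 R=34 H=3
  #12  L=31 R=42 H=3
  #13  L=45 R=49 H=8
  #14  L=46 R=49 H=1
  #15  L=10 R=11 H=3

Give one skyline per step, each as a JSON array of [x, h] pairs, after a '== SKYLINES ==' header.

== SKYLINES ==
[[9,3],[12,0]]
[[9,3],[12,0],[46,11],[48,0]]
[[9,3],[12,1],[29,0],[46,11],[48,0]]
[[9,3],[12,1],[29,0],[46,11],[48,3],[49,0]]
[[1,2],[3,0],[9,3],[12,1],[29,0],[46,11],[48,3],[49,0]]
[[1,2],[3,0],[9,3],[12,1],[29,0],[45,8],[46,11],[48,3],[49,0]]
[[1,2],[3,0],[9,3],[12,1],[29,0],[41,15],[46,11],[48,3],[49,0]]
[[1,11],[7,0],[9,3],[12,1],[29,0],[41,15],[46,11],[48,3],[49,0]]
[[1,11],[11,3],[12,1],[29,0],[41,15],[46,11],[48,3],[49,0]]
[[1,11],[3,19],[5,11],[11,3],[12,1],[29,0],[41,15],[46,11],[48,3],[49,0]]
[[1,11],[3,19],[5,11],[11,3],[12,1],[29,3],[34,0],[41,15],[46,11],[48,3],[49,0]]
[[1,11],[3,19],[5,11],[11,3],[12,1],[29,3],[41,15],[46,11],[48,3],[49,0]]
[[1,11],[3,19],[5,11],[11,3],[12,1],[29,3],[41,15],[46,11],[48,8],[49,0]]
[[1,11],[3,19],[5,11],[11,3],[12,1],[29,3],[41,15],[46,11],[48,8],[49,0]]
[[1,11],[3,19],[5,11],[11,3],[12,1],[29,3],[41,15],[46,11],[48,8],[49,0]]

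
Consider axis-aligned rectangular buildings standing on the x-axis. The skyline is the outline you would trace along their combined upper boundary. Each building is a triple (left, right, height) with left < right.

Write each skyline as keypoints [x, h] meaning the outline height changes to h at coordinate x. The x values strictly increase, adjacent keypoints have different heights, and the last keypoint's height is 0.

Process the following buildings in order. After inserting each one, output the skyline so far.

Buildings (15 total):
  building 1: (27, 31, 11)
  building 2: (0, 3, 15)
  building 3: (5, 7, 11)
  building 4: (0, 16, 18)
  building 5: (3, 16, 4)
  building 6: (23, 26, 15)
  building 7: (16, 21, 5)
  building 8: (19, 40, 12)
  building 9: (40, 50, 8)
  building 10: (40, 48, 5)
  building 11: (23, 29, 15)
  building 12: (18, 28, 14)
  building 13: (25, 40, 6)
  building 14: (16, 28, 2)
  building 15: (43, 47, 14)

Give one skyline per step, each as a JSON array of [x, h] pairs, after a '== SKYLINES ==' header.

== SKYLINES ==
[[27,11],[31,0]]
[[0,15],[3,0],[27,11],[31,0]]
[[0,15],[3,0],[5,11],[7,0],[27,11],[31,0]]
[[0,18],[16,0],[27,11],[31,0]]
[[0,18],[16,0],[27,11],[31,0]]
[[0,18],[16,0],[23,15],[26,0],[27,11],[31,0]]
[[0,18],[16,5],[21,0],[23,15],[26,0],[27,11],[31,0]]
[[0,18],[16,5],[19,12],[23,15],[26,12],[40,0]]
[[0,18],[16,5],[19,12],[23,15],[26,12],[40,8],[50,0]]
[[0,18],[16,5],[19,12],[23,15],[26,12],[40,8],[50,0]]
[[0,18],[16,5],[19,12],[23,15],[29,12],[40,8],[50,0]]
[[0,18],[16,5],[18,14],[23,15],[29,12],[40,8],[50,0]]
[[0,18],[16,5],[18,14],[23,15],[29,12],[40,8],[50,0]]
[[0,18],[16,5],[18,14],[23,15],[29,12],[40,8],[50,0]]
[[0,18],[16,5],[18,14],[23,15],[29,12],[40,8],[43,14],[47,8],[50,0]]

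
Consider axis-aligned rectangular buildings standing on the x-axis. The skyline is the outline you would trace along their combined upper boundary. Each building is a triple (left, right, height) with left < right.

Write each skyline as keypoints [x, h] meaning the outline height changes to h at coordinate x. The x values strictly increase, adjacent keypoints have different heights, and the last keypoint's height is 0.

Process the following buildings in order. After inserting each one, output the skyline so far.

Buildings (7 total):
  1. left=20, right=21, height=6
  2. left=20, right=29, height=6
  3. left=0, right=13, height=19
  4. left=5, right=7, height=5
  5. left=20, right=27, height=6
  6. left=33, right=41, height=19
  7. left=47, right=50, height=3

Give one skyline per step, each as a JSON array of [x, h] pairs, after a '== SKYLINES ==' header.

== SKYLINES ==
[[20,6],[21,0]]
[[20,6],[29,0]]
[[0,19],[13,0],[20,6],[29,0]]
[[0,19],[13,0],[20,6],[29,0]]
[[0,19],[13,0],[20,6],[29,0]]
[[0,19],[13,0],[20,6],[29,0],[33,19],[41,0]]
[[0,19],[13,0],[20,6],[29,0],[33,19],[41,0],[47,3],[50,0]]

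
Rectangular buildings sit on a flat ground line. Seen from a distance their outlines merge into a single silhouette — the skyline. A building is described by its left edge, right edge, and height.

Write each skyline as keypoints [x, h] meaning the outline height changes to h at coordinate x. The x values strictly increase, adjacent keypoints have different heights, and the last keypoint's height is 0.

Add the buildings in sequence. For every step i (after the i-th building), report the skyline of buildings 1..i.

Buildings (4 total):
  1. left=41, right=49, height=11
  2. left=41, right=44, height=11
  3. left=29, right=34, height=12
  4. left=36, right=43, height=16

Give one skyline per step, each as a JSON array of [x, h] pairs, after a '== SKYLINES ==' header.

== SKYLINES ==
[[41,11],[49,0]]
[[41,11],[49,0]]
[[29,12],[34,0],[41,11],[49,0]]
[[29,12],[34,0],[36,16],[43,11],[49,0]]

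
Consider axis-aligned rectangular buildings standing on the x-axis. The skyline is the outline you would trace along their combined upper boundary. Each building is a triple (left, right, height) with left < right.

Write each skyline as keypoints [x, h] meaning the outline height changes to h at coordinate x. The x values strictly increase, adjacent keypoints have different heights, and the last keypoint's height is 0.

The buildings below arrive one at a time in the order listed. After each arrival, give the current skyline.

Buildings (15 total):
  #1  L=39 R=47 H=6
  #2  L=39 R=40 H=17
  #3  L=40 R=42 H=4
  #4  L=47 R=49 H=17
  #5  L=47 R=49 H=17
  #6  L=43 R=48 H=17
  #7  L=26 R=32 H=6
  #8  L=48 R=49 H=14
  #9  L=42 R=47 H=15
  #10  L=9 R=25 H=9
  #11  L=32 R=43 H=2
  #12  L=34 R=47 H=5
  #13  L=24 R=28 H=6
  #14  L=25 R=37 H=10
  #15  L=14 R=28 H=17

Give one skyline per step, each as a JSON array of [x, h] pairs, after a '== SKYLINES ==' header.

== SKYLINES ==
[[39,6],[47,0]]
[[39,17],[40,6],[47,0]]
[[39,17],[40,6],[47,0]]
[[39,17],[40,6],[47,17],[49,0]]
[[39,17],[40,6],[47,17],[49,0]]
[[39,17],[40,6],[43,17],[49,0]]
[[26,6],[32,0],[39,17],[40,6],[43,17],[49,0]]
[[26,6],[32,0],[39,17],[40,6],[43,17],[49,0]]
[[26,6],[32,0],[39,17],[40,6],[42,15],[43,17],[49,0]]
[[9,9],[25,0],[26,6],[32,0],[39,17],[40,6],[42,15],[43,17],[49,0]]
[[9,9],[25,0],[26,6],[32,2],[39,17],[40,6],[42,15],[43,17],[49,0]]
[[9,9],[25,0],[26,6],[32,2],[34,5],[39,17],[40,6],[42,15],[43,17],[49,0]]
[[9,9],[25,6],[32,2],[34,5],[39,17],[40,6],[42,15],[43,17],[49,0]]
[[9,9],[25,10],[37,5],[39,17],[40,6],[42,15],[43,17],[49,0]]
[[9,9],[14,17],[28,10],[37,5],[39,17],[40,6],[42,15],[43,17],[49,0]]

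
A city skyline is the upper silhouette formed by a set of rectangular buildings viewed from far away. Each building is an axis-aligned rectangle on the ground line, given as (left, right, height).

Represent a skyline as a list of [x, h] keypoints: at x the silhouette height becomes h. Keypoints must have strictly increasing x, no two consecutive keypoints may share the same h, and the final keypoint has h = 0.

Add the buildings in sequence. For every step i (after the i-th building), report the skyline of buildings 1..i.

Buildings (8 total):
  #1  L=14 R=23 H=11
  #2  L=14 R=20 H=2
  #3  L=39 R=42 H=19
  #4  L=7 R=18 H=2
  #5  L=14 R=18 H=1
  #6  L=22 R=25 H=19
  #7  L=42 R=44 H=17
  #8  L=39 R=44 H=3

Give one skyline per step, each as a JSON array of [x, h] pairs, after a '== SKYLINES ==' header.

== SKYLINES ==
[[14,11],[23,0]]
[[14,11],[23,0]]
[[14,11],[23,0],[39,19],[42,0]]
[[7,2],[14,11],[23,0],[39,19],[42,0]]
[[7,2],[14,11],[23,0],[39,19],[42,0]]
[[7,2],[14,11],[22,19],[25,0],[39,19],[42,0]]
[[7,2],[14,11],[22,19],[25,0],[39,19],[42,17],[44,0]]
[[7,2],[14,11],[22,19],[25,0],[39,19],[42,17],[44,0]]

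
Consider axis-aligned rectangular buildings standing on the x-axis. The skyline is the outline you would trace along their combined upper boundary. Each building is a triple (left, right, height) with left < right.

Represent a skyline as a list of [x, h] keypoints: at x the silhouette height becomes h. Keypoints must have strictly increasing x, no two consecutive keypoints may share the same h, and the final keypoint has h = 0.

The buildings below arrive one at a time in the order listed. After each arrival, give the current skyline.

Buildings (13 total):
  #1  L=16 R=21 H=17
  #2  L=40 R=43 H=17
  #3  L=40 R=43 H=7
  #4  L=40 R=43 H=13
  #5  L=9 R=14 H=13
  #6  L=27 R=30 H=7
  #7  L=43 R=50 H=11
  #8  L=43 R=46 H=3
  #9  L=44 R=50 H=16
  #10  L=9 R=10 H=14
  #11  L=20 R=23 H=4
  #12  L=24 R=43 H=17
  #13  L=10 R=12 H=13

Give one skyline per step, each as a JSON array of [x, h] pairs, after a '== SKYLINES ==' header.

== SKYLINES ==
[[16,17],[21,0]]
[[16,17],[21,0],[40,17],[43,0]]
[[16,17],[21,0],[40,17],[43,0]]
[[16,17],[21,0],[40,17],[43,0]]
[[9,13],[14,0],[16,17],[21,0],[40,17],[43,0]]
[[9,13],[14,0],[16,17],[21,0],[27,7],[30,0],[40,17],[43,0]]
[[9,13],[14,0],[16,17],[21,0],[27,7],[30,0],[40,17],[43,11],[50,0]]
[[9,13],[14,0],[16,17],[21,0],[27,7],[30,0],[40,17],[43,11],[50,0]]
[[9,13],[14,0],[16,17],[21,0],[27,7],[30,0],[40,17],[43,11],[44,16],[50,0]]
[[9,14],[10,13],[14,0],[16,17],[21,0],[27,7],[30,0],[40,17],[43,11],[44,16],[50,0]]
[[9,14],[10,13],[14,0],[16,17],[21,4],[23,0],[27,7],[30,0],[40,17],[43,11],[44,16],[50,0]]
[[9,14],[10,13],[14,0],[16,17],[21,4],[23,0],[24,17],[43,11],[44,16],[50,0]]
[[9,14],[10,13],[14,0],[16,17],[21,4],[23,0],[24,17],[43,11],[44,16],[50,0]]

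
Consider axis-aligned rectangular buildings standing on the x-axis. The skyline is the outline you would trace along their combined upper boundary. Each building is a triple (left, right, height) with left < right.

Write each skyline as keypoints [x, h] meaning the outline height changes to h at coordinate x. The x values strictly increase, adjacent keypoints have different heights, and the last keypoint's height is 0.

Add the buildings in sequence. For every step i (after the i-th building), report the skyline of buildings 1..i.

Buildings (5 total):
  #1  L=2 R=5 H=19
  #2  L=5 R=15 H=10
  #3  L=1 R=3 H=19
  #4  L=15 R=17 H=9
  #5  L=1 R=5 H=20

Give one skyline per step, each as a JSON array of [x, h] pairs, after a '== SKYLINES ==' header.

== SKYLINES ==
[[2,19],[5,0]]
[[2,19],[5,10],[15,0]]
[[1,19],[5,10],[15,0]]
[[1,19],[5,10],[15,9],[17,0]]
[[1,20],[5,10],[15,9],[17,0]]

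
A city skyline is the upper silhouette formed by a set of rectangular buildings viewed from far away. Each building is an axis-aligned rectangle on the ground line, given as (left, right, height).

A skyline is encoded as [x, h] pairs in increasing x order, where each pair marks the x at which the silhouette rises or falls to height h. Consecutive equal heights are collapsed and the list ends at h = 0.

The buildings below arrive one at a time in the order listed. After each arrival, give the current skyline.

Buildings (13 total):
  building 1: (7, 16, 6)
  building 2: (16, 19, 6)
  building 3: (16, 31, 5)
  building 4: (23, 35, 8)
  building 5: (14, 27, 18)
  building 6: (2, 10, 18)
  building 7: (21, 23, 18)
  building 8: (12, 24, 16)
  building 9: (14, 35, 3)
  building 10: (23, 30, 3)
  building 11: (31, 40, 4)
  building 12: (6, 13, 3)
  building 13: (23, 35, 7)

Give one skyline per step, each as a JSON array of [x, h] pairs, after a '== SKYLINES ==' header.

== SKYLINES ==
[[7,6],[16,0]]
[[7,6],[19,0]]
[[7,6],[19,5],[31,0]]
[[7,6],[19,5],[23,8],[35,0]]
[[7,6],[14,18],[27,8],[35,0]]
[[2,18],[10,6],[14,18],[27,8],[35,0]]
[[2,18],[10,6],[14,18],[27,8],[35,0]]
[[2,18],[10,6],[12,16],[14,18],[27,8],[35,0]]
[[2,18],[10,6],[12,16],[14,18],[27,8],[35,0]]
[[2,18],[10,6],[12,16],[14,18],[27,8],[35,0]]
[[2,18],[10,6],[12,16],[14,18],[27,8],[35,4],[40,0]]
[[2,18],[10,6],[12,16],[14,18],[27,8],[35,4],[40,0]]
[[2,18],[10,6],[12,16],[14,18],[27,8],[35,4],[40,0]]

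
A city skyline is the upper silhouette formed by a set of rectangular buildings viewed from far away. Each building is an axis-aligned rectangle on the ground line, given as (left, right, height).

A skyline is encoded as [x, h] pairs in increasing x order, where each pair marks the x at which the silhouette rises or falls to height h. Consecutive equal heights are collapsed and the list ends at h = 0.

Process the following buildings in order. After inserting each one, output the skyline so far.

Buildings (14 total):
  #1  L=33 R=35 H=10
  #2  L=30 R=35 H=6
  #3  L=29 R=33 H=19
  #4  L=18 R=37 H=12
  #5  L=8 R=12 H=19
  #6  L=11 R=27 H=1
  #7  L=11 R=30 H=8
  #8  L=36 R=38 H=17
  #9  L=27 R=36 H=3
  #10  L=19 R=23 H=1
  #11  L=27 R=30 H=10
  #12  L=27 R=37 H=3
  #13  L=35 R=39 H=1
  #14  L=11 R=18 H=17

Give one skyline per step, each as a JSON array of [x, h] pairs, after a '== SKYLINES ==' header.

== SKYLINES ==
[[33,10],[35,0]]
[[30,6],[33,10],[35,0]]
[[29,19],[33,10],[35,0]]
[[18,12],[29,19],[33,12],[37,0]]
[[8,19],[12,0],[18,12],[29,19],[33,12],[37,0]]
[[8,19],[12,1],[18,12],[29,19],[33,12],[37,0]]
[[8,19],[12,8],[18,12],[29,19],[33,12],[37,0]]
[[8,19],[12,8],[18,12],[29,19],[33,12],[36,17],[38,0]]
[[8,19],[12,8],[18,12],[29,19],[33,12],[36,17],[38,0]]
[[8,19],[12,8],[18,12],[29,19],[33,12],[36,17],[38,0]]
[[8,19],[12,8],[18,12],[29,19],[33,12],[36,17],[38,0]]
[[8,19],[12,8],[18,12],[29,19],[33,12],[36,17],[38,0]]
[[8,19],[12,8],[18,12],[29,19],[33,12],[36,17],[38,1],[39,0]]
[[8,19],[12,17],[18,12],[29,19],[33,12],[36,17],[38,1],[39,0]]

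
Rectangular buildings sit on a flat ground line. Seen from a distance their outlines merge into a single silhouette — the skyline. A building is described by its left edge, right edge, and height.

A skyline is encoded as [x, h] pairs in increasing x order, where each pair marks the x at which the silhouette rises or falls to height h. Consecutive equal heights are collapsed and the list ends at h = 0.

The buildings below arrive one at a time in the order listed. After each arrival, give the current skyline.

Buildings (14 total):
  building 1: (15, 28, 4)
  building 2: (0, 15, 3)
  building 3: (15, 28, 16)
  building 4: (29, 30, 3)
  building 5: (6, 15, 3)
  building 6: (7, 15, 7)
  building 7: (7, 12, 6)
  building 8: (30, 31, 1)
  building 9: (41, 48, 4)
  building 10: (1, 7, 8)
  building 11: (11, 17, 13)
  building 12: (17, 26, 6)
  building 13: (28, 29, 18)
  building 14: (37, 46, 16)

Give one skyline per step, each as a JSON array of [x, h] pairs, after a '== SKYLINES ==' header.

== SKYLINES ==
[[15,4],[28,0]]
[[0,3],[15,4],[28,0]]
[[0,3],[15,16],[28,0]]
[[0,3],[15,16],[28,0],[29,3],[30,0]]
[[0,3],[15,16],[28,0],[29,3],[30,0]]
[[0,3],[7,7],[15,16],[28,0],[29,3],[30,0]]
[[0,3],[7,7],[15,16],[28,0],[29,3],[30,0]]
[[0,3],[7,7],[15,16],[28,0],[29,3],[30,1],[31,0]]
[[0,3],[7,7],[15,16],[28,0],[29,3],[30,1],[31,0],[41,4],[48,0]]
[[0,3],[1,8],[7,7],[15,16],[28,0],[29,3],[30,1],[31,0],[41,4],[48,0]]
[[0,3],[1,8],[7,7],[11,13],[15,16],[28,0],[29,3],[30,1],[31,0],[41,4],[48,0]]
[[0,3],[1,8],[7,7],[11,13],[15,16],[28,0],[29,3],[30,1],[31,0],[41,4],[48,0]]
[[0,3],[1,8],[7,7],[11,13],[15,16],[28,18],[29,3],[30,1],[31,0],[41,4],[48,0]]
[[0,3],[1,8],[7,7],[11,13],[15,16],[28,18],[29,3],[30,1],[31,0],[37,16],[46,4],[48,0]]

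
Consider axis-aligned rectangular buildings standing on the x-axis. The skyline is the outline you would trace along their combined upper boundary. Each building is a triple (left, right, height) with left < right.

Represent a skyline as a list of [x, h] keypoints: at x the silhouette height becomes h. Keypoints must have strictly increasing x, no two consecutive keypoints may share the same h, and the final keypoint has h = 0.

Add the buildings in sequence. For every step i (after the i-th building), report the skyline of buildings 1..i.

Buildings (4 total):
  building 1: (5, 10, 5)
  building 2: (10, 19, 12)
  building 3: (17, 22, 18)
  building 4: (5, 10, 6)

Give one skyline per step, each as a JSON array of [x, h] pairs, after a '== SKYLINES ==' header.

== SKYLINES ==
[[5,5],[10,0]]
[[5,5],[10,12],[19,0]]
[[5,5],[10,12],[17,18],[22,0]]
[[5,6],[10,12],[17,18],[22,0]]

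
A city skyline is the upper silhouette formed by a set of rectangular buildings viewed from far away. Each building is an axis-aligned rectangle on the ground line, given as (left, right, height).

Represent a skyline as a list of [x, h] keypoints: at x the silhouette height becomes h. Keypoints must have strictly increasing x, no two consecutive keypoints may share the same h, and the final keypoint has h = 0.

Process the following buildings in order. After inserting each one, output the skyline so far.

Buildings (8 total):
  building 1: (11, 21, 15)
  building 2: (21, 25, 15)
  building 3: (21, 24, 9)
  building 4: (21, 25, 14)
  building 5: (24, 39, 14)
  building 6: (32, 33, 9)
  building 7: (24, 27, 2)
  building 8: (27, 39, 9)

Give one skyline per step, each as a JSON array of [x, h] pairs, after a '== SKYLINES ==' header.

== SKYLINES ==
[[11,15],[21,0]]
[[11,15],[25,0]]
[[11,15],[25,0]]
[[11,15],[25,0]]
[[11,15],[25,14],[39,0]]
[[11,15],[25,14],[39,0]]
[[11,15],[25,14],[39,0]]
[[11,15],[25,14],[39,0]]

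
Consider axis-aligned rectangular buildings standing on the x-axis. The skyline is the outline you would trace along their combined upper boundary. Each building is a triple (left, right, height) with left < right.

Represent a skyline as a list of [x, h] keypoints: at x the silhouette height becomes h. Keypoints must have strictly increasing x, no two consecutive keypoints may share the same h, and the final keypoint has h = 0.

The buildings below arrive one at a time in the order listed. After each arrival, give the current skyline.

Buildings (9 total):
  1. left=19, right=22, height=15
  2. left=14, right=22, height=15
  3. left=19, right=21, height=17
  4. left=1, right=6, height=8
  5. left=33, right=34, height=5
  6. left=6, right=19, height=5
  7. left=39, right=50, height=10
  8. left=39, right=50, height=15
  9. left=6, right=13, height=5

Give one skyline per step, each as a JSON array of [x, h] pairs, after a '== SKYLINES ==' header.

== SKYLINES ==
[[19,15],[22,0]]
[[14,15],[22,0]]
[[14,15],[19,17],[21,15],[22,0]]
[[1,8],[6,0],[14,15],[19,17],[21,15],[22,0]]
[[1,8],[6,0],[14,15],[19,17],[21,15],[22,0],[33,5],[34,0]]
[[1,8],[6,5],[14,15],[19,17],[21,15],[22,0],[33,5],[34,0]]
[[1,8],[6,5],[14,15],[19,17],[21,15],[22,0],[33,5],[34,0],[39,10],[50,0]]
[[1,8],[6,5],[14,15],[19,17],[21,15],[22,0],[33,5],[34,0],[39,15],[50,0]]
[[1,8],[6,5],[14,15],[19,17],[21,15],[22,0],[33,5],[34,0],[39,15],[50,0]]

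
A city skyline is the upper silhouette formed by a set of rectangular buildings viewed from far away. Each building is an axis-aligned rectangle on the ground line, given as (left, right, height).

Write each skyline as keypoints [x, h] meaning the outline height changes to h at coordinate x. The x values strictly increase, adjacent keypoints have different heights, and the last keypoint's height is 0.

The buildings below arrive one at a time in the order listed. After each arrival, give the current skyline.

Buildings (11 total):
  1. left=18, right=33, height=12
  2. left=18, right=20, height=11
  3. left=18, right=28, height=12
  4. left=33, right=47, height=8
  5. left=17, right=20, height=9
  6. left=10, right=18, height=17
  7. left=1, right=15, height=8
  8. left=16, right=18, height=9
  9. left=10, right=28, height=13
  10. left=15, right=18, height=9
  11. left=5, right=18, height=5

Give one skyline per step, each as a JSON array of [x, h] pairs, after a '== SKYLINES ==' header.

== SKYLINES ==
[[18,12],[33,0]]
[[18,12],[33,0]]
[[18,12],[33,0]]
[[18,12],[33,8],[47,0]]
[[17,9],[18,12],[33,8],[47,0]]
[[10,17],[18,12],[33,8],[47,0]]
[[1,8],[10,17],[18,12],[33,8],[47,0]]
[[1,8],[10,17],[18,12],[33,8],[47,0]]
[[1,8],[10,17],[18,13],[28,12],[33,8],[47,0]]
[[1,8],[10,17],[18,13],[28,12],[33,8],[47,0]]
[[1,8],[10,17],[18,13],[28,12],[33,8],[47,0]]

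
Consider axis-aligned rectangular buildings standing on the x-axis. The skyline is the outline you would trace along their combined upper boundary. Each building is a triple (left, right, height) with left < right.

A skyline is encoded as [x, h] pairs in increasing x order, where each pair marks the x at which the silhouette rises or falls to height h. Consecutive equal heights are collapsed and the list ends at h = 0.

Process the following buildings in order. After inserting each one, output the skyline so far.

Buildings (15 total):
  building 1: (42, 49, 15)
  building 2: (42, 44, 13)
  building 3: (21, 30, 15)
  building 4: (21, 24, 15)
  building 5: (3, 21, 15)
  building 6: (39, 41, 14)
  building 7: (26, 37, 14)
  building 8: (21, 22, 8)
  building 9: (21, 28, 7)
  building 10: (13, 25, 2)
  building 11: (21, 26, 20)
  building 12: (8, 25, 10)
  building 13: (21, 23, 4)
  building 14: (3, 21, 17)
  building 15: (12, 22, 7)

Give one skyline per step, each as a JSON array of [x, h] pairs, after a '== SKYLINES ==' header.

== SKYLINES ==
[[42,15],[49,0]]
[[42,15],[49,0]]
[[21,15],[30,0],[42,15],[49,0]]
[[21,15],[30,0],[42,15],[49,0]]
[[3,15],[30,0],[42,15],[49,0]]
[[3,15],[30,0],[39,14],[41,0],[42,15],[49,0]]
[[3,15],[30,14],[37,0],[39,14],[41,0],[42,15],[49,0]]
[[3,15],[30,14],[37,0],[39,14],[41,0],[42,15],[49,0]]
[[3,15],[30,14],[37,0],[39,14],[41,0],[42,15],[49,0]]
[[3,15],[30,14],[37,0],[39,14],[41,0],[42,15],[49,0]]
[[3,15],[21,20],[26,15],[30,14],[37,0],[39,14],[41,0],[42,15],[49,0]]
[[3,15],[21,20],[26,15],[30,14],[37,0],[39,14],[41,0],[42,15],[49,0]]
[[3,15],[21,20],[26,15],[30,14],[37,0],[39,14],[41,0],[42,15],[49,0]]
[[3,17],[21,20],[26,15],[30,14],[37,0],[39,14],[41,0],[42,15],[49,0]]
[[3,17],[21,20],[26,15],[30,14],[37,0],[39,14],[41,0],[42,15],[49,0]]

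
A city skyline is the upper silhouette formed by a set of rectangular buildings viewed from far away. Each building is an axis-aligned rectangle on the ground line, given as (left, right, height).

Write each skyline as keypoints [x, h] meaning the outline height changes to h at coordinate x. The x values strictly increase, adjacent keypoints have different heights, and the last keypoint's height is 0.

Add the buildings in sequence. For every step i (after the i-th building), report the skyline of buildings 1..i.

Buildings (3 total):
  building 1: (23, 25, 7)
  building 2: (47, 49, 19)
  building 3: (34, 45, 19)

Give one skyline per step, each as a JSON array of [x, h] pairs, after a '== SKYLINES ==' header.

== SKYLINES ==
[[23,7],[25,0]]
[[23,7],[25,0],[47,19],[49,0]]
[[23,7],[25,0],[34,19],[45,0],[47,19],[49,0]]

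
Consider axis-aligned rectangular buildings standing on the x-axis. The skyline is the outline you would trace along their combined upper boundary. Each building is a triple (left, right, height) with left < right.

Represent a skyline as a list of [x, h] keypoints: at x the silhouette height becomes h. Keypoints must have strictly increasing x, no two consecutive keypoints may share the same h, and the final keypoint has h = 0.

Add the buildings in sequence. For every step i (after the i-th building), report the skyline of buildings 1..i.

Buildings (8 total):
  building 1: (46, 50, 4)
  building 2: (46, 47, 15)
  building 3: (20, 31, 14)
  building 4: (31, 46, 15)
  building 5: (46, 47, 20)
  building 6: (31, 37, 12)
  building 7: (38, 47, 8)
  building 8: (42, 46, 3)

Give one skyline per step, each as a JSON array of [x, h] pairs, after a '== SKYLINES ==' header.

== SKYLINES ==
[[46,4],[50,0]]
[[46,15],[47,4],[50,0]]
[[20,14],[31,0],[46,15],[47,4],[50,0]]
[[20,14],[31,15],[47,4],[50,0]]
[[20,14],[31,15],[46,20],[47,4],[50,0]]
[[20,14],[31,15],[46,20],[47,4],[50,0]]
[[20,14],[31,15],[46,20],[47,4],[50,0]]
[[20,14],[31,15],[46,20],[47,4],[50,0]]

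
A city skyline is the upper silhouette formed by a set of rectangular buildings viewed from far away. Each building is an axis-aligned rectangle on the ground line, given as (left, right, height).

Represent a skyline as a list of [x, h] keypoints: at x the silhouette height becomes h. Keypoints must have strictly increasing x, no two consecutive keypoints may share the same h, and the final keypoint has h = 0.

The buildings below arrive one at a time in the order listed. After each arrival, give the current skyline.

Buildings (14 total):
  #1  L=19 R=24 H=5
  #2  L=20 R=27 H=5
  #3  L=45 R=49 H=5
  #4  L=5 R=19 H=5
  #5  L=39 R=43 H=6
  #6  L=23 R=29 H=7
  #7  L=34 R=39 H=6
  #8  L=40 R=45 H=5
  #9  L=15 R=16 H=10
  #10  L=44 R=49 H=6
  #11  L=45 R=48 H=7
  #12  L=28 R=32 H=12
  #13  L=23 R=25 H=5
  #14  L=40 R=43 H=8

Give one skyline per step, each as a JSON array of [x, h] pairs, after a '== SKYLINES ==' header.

== SKYLINES ==
[[19,5],[24,0]]
[[19,5],[27,0]]
[[19,5],[27,0],[45,5],[49,0]]
[[5,5],[27,0],[45,5],[49,0]]
[[5,5],[27,0],[39,6],[43,0],[45,5],[49,0]]
[[5,5],[23,7],[29,0],[39,6],[43,0],[45,5],[49,0]]
[[5,5],[23,7],[29,0],[34,6],[43,0],[45,5],[49,0]]
[[5,5],[23,7],[29,0],[34,6],[43,5],[49,0]]
[[5,5],[15,10],[16,5],[23,7],[29,0],[34,6],[43,5],[49,0]]
[[5,5],[15,10],[16,5],[23,7],[29,0],[34,6],[43,5],[44,6],[49,0]]
[[5,5],[15,10],[16,5],[23,7],[29,0],[34,6],[43,5],[44,6],[45,7],[48,6],[49,0]]
[[5,5],[15,10],[16,5],[23,7],[28,12],[32,0],[34,6],[43,5],[44,6],[45,7],[48,6],[49,0]]
[[5,5],[15,10],[16,5],[23,7],[28,12],[32,0],[34,6],[43,5],[44,6],[45,7],[48,6],[49,0]]
[[5,5],[15,10],[16,5],[23,7],[28,12],[32,0],[34,6],[40,8],[43,5],[44,6],[45,7],[48,6],[49,0]]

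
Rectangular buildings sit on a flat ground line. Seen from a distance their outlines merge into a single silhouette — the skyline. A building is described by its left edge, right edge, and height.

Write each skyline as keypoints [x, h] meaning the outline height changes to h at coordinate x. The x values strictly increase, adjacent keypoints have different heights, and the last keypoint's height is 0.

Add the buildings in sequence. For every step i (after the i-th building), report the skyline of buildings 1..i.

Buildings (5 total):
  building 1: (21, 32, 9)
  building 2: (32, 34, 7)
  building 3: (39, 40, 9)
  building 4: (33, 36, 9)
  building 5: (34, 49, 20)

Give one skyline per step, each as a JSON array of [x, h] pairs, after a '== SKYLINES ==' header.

== SKYLINES ==
[[21,9],[32,0]]
[[21,9],[32,7],[34,0]]
[[21,9],[32,7],[34,0],[39,9],[40,0]]
[[21,9],[32,7],[33,9],[36,0],[39,9],[40,0]]
[[21,9],[32,7],[33,9],[34,20],[49,0]]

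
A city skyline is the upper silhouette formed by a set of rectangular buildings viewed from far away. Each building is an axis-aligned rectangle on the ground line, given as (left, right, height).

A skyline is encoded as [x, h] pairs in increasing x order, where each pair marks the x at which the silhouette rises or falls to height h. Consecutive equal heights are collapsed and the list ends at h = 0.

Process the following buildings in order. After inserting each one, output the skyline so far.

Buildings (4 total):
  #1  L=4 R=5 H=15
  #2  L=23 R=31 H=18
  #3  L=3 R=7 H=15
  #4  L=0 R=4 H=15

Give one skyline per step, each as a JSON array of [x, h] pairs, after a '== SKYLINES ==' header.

== SKYLINES ==
[[4,15],[5,0]]
[[4,15],[5,0],[23,18],[31,0]]
[[3,15],[7,0],[23,18],[31,0]]
[[0,15],[7,0],[23,18],[31,0]]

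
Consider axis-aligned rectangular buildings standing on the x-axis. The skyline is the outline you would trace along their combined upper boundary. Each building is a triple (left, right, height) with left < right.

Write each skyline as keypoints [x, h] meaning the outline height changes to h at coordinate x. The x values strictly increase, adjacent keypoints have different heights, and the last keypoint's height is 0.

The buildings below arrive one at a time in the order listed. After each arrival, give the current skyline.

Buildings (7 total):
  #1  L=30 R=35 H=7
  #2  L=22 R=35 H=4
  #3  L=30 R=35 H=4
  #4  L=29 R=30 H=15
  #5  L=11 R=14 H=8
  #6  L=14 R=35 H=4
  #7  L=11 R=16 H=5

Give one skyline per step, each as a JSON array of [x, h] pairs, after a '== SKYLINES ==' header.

== SKYLINES ==
[[30,7],[35,0]]
[[22,4],[30,7],[35,0]]
[[22,4],[30,7],[35,0]]
[[22,4],[29,15],[30,7],[35,0]]
[[11,8],[14,0],[22,4],[29,15],[30,7],[35,0]]
[[11,8],[14,4],[29,15],[30,7],[35,0]]
[[11,8],[14,5],[16,4],[29,15],[30,7],[35,0]]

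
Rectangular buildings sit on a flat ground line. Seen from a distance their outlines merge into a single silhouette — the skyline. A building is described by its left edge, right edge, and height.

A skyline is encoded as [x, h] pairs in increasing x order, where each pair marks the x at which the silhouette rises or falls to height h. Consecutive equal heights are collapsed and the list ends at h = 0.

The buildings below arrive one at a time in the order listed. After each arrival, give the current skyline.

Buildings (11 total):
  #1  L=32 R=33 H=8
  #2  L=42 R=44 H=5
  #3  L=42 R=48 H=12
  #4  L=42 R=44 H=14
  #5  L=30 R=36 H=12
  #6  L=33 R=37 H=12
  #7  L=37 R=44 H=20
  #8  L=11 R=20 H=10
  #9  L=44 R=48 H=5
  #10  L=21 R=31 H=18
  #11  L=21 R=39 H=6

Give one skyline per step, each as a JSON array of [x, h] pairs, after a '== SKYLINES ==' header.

== SKYLINES ==
[[32,8],[33,0]]
[[32,8],[33,0],[42,5],[44,0]]
[[32,8],[33,0],[42,12],[48,0]]
[[32,8],[33,0],[42,14],[44,12],[48,0]]
[[30,12],[36,0],[42,14],[44,12],[48,0]]
[[30,12],[37,0],[42,14],[44,12],[48,0]]
[[30,12],[37,20],[44,12],[48,0]]
[[11,10],[20,0],[30,12],[37,20],[44,12],[48,0]]
[[11,10],[20,0],[30,12],[37,20],[44,12],[48,0]]
[[11,10],[20,0],[21,18],[31,12],[37,20],[44,12],[48,0]]
[[11,10],[20,0],[21,18],[31,12],[37,20],[44,12],[48,0]]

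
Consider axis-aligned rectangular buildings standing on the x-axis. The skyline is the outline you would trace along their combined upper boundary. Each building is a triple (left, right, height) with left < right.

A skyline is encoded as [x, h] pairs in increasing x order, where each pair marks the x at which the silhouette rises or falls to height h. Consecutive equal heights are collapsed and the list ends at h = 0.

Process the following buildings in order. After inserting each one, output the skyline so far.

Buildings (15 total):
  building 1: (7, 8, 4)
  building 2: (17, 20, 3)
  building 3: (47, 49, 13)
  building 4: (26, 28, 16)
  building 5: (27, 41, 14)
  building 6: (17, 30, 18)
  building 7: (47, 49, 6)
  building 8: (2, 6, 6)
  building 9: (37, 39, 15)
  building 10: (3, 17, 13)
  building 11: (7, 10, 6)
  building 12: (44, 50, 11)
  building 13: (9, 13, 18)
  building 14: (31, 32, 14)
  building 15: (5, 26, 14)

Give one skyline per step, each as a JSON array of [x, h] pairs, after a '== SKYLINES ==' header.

== SKYLINES ==
[[7,4],[8,0]]
[[7,4],[8,0],[17,3],[20,0]]
[[7,4],[8,0],[17,3],[20,0],[47,13],[49,0]]
[[7,4],[8,0],[17,3],[20,0],[26,16],[28,0],[47,13],[49,0]]
[[7,4],[8,0],[17,3],[20,0],[26,16],[28,14],[41,0],[47,13],[49,0]]
[[7,4],[8,0],[17,18],[30,14],[41,0],[47,13],[49,0]]
[[7,4],[8,0],[17,18],[30,14],[41,0],[47,13],[49,0]]
[[2,6],[6,0],[7,4],[8,0],[17,18],[30,14],[41,0],[47,13],[49,0]]
[[2,6],[6,0],[7,4],[8,0],[17,18],[30,14],[37,15],[39,14],[41,0],[47,13],[49,0]]
[[2,6],[3,13],[17,18],[30,14],[37,15],[39,14],[41,0],[47,13],[49,0]]
[[2,6],[3,13],[17,18],[30,14],[37,15],[39,14],[41,0],[47,13],[49,0]]
[[2,6],[3,13],[17,18],[30,14],[37,15],[39,14],[41,0],[44,11],[47,13],[49,11],[50,0]]
[[2,6],[3,13],[9,18],[13,13],[17,18],[30,14],[37,15],[39,14],[41,0],[44,11],[47,13],[49,11],[50,0]]
[[2,6],[3,13],[9,18],[13,13],[17,18],[30,14],[37,15],[39,14],[41,0],[44,11],[47,13],[49,11],[50,0]]
[[2,6],[3,13],[5,14],[9,18],[13,14],[17,18],[30,14],[37,15],[39,14],[41,0],[44,11],[47,13],[49,11],[50,0]]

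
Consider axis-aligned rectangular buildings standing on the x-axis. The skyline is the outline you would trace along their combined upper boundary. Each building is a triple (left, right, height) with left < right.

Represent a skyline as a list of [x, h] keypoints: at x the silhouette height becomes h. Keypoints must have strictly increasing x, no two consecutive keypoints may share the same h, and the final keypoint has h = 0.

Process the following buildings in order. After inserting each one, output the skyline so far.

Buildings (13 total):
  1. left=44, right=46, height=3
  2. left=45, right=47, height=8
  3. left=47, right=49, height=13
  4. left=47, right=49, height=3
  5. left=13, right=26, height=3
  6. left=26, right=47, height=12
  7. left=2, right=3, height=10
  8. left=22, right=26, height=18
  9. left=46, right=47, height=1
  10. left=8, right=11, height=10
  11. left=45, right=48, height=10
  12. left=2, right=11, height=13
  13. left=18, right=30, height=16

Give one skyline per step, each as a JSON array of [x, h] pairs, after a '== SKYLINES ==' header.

== SKYLINES ==
[[44,3],[46,0]]
[[44,3],[45,8],[47,0]]
[[44,3],[45,8],[47,13],[49,0]]
[[44,3],[45,8],[47,13],[49,0]]
[[13,3],[26,0],[44,3],[45,8],[47,13],[49,0]]
[[13,3],[26,12],[47,13],[49,0]]
[[2,10],[3,0],[13,3],[26,12],[47,13],[49,0]]
[[2,10],[3,0],[13,3],[22,18],[26,12],[47,13],[49,0]]
[[2,10],[3,0],[13,3],[22,18],[26,12],[47,13],[49,0]]
[[2,10],[3,0],[8,10],[11,0],[13,3],[22,18],[26,12],[47,13],[49,0]]
[[2,10],[3,0],[8,10],[11,0],[13,3],[22,18],[26,12],[47,13],[49,0]]
[[2,13],[11,0],[13,3],[22,18],[26,12],[47,13],[49,0]]
[[2,13],[11,0],[13,3],[18,16],[22,18],[26,16],[30,12],[47,13],[49,0]]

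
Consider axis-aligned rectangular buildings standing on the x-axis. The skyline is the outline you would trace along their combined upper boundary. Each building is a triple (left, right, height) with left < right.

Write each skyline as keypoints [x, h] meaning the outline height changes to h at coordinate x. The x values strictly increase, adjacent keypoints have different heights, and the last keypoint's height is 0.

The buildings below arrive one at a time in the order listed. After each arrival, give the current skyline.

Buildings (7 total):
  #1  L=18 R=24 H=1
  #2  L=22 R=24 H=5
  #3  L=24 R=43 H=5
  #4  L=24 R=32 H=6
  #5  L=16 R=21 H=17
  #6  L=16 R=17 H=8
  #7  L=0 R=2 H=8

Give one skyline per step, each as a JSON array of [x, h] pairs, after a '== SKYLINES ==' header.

== SKYLINES ==
[[18,1],[24,0]]
[[18,1],[22,5],[24,0]]
[[18,1],[22,5],[43,0]]
[[18,1],[22,5],[24,6],[32,5],[43,0]]
[[16,17],[21,1],[22,5],[24,6],[32,5],[43,0]]
[[16,17],[21,1],[22,5],[24,6],[32,5],[43,0]]
[[0,8],[2,0],[16,17],[21,1],[22,5],[24,6],[32,5],[43,0]]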